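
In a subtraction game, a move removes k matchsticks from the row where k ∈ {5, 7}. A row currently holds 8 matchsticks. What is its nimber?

1

Build the Grundy sequence with g(k) = mex{g(k−s) : s ∈ {5, 7}, s ≤ k}:
k:     0  1  2  3  4  5  6  7  8
g(k):  0  0  0  0  0  1  1  1  1
So g(8) = 1.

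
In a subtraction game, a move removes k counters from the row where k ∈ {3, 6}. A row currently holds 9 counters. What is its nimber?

0

Compute g(0), g(1), … for moves {3, 6}:
k:     0  1  2  3  4  5  6  7  8  9
g(k):  0  0  0  1  1  1  2  2  2  0
So g(9) = 0.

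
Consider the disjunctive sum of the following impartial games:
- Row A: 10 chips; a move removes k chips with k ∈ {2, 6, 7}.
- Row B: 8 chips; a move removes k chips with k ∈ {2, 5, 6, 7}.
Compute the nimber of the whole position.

1

Build the Grundy sequence for row A with g(k) = mex{g(k−s) : s ∈ {2, 6, 7}, s ≤ k}:
k:     0  1  2  3  4  5  6  7  8  9 10
g(k):  0  0  1  1  0  0  1  1  2  0  3
So g(10) = 3.
Build the Grundy sequence for row B with g(k) = mex{g(k−s) : s ∈ {2, 5, 6, 7}, s ≤ k}:
k:     0  1  2  3  4  5  6  7  8
g(k):  0  0  1  1  0  2  1  3  2
So g(8) = 2.
By the Sprague-Grundy theorem, the Grundy value of a sum of independent games is the XOR of the component values.
Combined value = 3 XOR 2 = 1.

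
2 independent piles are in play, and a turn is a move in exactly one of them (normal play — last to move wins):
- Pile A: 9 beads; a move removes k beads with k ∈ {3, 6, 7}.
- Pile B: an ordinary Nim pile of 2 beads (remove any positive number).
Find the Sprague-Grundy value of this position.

1

Build the Grundy sequence for pile A with g(k) = mex{g(k−s) : s ∈ {3, 6, 7}, s ≤ k}:
k:     0  1  2  3  4  5  6  7  8  9
g(k):  0  0  0  1  1  1  2  2  2  3
So g(9) = 3.
Pile B is a plain Nim pile of size 2, so its Grundy value is 2.
The value of a disjunctive sum is the nim-sum of the parts.
Combined value = 3 ⊕ 2 = 1.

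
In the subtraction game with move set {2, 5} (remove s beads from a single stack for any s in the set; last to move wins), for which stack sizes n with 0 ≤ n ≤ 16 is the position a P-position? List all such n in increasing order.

0, 1, 4, 7, 8, 11, 14, 15

Compute g(0), g(1), … for moves {2, 5}:
k:     0  1  2  3  4  5  6  7  8  9 10 11 12 13 14 15 16
g(k):  0  0  1  1  0  2  1  0  0  1  1  0  2  1  0  0  1
The P-positions (g = 0) in 0..16 are 0, 1, 4, 7, 8, 11, 14, 15.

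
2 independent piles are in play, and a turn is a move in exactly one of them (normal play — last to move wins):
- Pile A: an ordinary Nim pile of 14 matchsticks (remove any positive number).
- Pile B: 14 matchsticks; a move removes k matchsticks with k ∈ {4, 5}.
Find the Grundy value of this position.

Pile A is a plain Nim pile of size 14, so its Grundy value is 14.
Grundy values for pile B (subtraction set {4, 5}):
k:     0  1  2  3  4  5  6  7  8  9 10 11 12 13 14
g(k):  0  0  0  0  1  1  1  1  2  0  0  0  0  1  1
So g(14) = 1.
The value of a disjunctive sum is the nim-sum of the parts.
Combined value = 14 XOR 1 = 15.

15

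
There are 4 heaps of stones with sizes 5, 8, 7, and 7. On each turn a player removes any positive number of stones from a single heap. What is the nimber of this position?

13

Bitwise XOR of the heap sizes:
  0101  (5)
  1000  (8)
  0111  (7)
  0111  (7)
  ----
  1101  (13)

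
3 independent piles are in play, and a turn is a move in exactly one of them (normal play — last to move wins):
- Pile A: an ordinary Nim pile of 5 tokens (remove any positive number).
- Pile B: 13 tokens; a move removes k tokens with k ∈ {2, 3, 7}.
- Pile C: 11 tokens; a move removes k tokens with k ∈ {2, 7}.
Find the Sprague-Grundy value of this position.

Pile A is a plain Nim pile of size 5, so its Grundy value is 5.
Grundy values for pile B (subtraction set {2, 3, 7}):
g(0) = mex{} = 0
g(1) = mex{} = 0
g(2) = mex{0} = 1
g(3) = mex{0} = 1
g(4) = mex{0,1} = 2
g(5) = mex{1} = 0
g(6) = mex{1,2} = 0
g(7) = mex{0,2} = 1
g(8) = mex{0} = 1
g(9) = mex{0,1} = 2
g(10) = mex{1} = 0
g(11) = mex{1,2} = 0
g(12) = mex{0,2} = 1
g(13) = mex{0} = 1
So g(13) = 1.
Grundy values for pile C (subtraction set {2, 7}):
k:     0  1  2  3  4  5  6  7  8  9 10 11
g(k):  0  0  1  1  0  0  1  1  2  0  0  1
So g(11) = 1.
The value of a disjunctive sum is the nim-sum of the parts.
Combined value = 5 XOR 1 XOR 1 = 5.

5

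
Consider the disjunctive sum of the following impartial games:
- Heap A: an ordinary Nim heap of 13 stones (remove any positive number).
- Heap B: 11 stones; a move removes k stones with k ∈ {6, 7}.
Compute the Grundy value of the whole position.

Heap A is a plain Nim heap of size 13, so its Grundy value is 13.
Grundy values for heap B (subtraction set {6, 7}):
g(0) = mex{} = 0
g(1) = mex{} = 0
g(2) = mex{} = 0
g(3) = mex{} = 0
g(4) = mex{} = 0
g(5) = mex{} = 0
g(6) = mex{0} = 1
g(7) = mex{0} = 1
g(8) = mex{0} = 1
g(9) = mex{0} = 1
g(10) = mex{0} = 1
g(11) = mex{0} = 1
So g(11) = 1.
By the Sprague-Grundy theorem, the Grundy value of a sum of independent games is the XOR of the component values.
Combined value = 13 XOR 1 = 12.

12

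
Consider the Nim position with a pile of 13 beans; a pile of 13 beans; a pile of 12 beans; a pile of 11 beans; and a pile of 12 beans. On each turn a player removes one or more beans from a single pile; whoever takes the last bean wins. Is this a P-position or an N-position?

N-position

Compute the nim-sum pairwise:
13 ^ 13 = 0
0 ^ 12 = 12
12 ^ 11 = 7
7 ^ 12 = 11
The nim-sum is 11 ≠ 0, so this is an N-position: the player to move can win.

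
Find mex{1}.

0 is not in the set, so the mex is 0.

0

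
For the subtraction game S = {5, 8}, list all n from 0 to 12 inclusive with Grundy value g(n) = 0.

0, 1, 2, 3, 4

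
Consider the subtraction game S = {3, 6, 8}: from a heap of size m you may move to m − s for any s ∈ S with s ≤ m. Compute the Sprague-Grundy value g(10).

3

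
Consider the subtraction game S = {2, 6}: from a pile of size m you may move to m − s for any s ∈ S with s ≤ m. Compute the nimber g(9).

Build the Grundy sequence with g(k) = mex{g(k−s) : s ∈ {2, 6}, s ≤ k}:
k:     0  1  2  3  4  5  6  7  8  9
g(k):  0  0  1  1  0  0  1  1  0  0
So g(9) = 0.

0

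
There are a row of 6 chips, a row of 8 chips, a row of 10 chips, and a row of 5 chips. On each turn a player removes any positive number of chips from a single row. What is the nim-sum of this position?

Compute the nim-sum pairwise:
6 ^ 8 = 14
14 ^ 10 = 4
4 ^ 5 = 1

1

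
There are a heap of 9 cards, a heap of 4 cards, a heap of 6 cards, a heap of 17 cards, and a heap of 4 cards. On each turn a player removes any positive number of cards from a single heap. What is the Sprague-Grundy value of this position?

Bitwise XOR of the heap sizes:
  01001  (9)
  00100  (4)
  00110  (6)
  10001  (17)
  00100  (4)
  -----
  11110  (30)

30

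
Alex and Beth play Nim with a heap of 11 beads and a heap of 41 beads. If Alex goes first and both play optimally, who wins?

Bitwise XOR of the heap sizes:
  001011  (11)
  101001  (41)
  ------
  100010  (34)
The nim-sum is 34 ≠ 0, so this is an N-position: the player to move can win; Alex has a winning move.

Alex wins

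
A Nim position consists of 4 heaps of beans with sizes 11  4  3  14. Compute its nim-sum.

Bitwise XOR of the heap sizes:
  1011  (11)
  0100  (4)
  0011  (3)
  1110  (14)
  ----
  0010  (2)

2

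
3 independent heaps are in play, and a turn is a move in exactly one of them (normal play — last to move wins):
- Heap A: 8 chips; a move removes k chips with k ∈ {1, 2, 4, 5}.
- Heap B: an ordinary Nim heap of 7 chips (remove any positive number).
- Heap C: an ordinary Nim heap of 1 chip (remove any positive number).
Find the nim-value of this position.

4

For heap A, compute g(0), g(1), … with moves {1, 2, 4, 5}:
g(0) = mex{} = 0
g(1) = mex{0} = 1
g(2) = mex{0,1} = 2
g(3) = mex{1,2} = 0
g(4) = mex{0,2} = 1
g(5) = mex{0,1} = 2
g(6) = mex{1,2} = 0
g(7) = mex{0,2} = 1
g(8) = mex{0,1} = 2
So g(8) = 2.
Heap B is a plain Nim heap of size 7, so its Grundy value is 7.
Heap C is a plain Nim heap of size 1, so its Grundy value is 1.
The value of a disjunctive sum is the nim-sum of the parts.
Combined value = 2 XOR 7 XOR 1 = 4.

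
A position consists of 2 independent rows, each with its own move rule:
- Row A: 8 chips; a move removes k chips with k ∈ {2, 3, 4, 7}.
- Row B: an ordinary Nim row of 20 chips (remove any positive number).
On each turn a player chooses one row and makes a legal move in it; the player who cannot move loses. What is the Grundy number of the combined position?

21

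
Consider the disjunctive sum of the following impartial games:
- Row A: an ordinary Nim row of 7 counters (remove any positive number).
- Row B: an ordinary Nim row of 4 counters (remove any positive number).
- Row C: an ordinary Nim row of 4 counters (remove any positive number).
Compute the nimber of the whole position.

7

Row A is a plain Nim row of size 7, so its Grundy value is 7.
Row B is a plain Nim row of size 4, so its Grundy value is 4.
Row C is a plain Nim row of size 4, so its Grundy value is 4.
The value of a disjunctive sum is the nim-sum of the parts.
Combined value = 7 ⊕ 4 ⊕ 4 = 7.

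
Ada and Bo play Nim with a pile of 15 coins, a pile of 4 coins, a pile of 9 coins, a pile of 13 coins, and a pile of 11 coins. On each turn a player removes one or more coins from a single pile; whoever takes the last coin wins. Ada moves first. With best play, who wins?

Compute the nim-sum pairwise:
15 ⊕ 4 = 11
11 ⊕ 9 = 2
2 ⊕ 13 = 15
15 ⊕ 11 = 4
The nim-sum is 4 ≠ 0, so this is an N-position: the player to move can win; Ada has a winning move.

Ada wins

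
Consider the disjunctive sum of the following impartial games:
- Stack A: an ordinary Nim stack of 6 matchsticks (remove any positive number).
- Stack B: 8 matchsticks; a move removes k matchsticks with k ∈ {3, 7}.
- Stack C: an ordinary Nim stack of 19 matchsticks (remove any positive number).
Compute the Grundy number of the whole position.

Stack A is a plain Nim stack of size 6, so its Grundy value is 6.
For stack B, compute g(0), g(1), … with moves {3, 7}:
g(0) = mex{} = 0
g(1) = mex{} = 0
g(2) = mex{} = 0
g(3) = mex{0} = 1
g(4) = mex{0} = 1
g(5) = mex{0} = 1
g(6) = mex{1} = 0
g(7) = mex{0,1} = 2
g(8) = mex{0,1} = 2
So g(8) = 2.
Stack C is a plain Nim stack of size 19, so its Grundy value is 19.
By the Sprague-Grundy theorem, the Grundy value of a sum of independent games is the XOR of the component values.
Combined value = 6 XOR 2 XOR 19 = 23.

23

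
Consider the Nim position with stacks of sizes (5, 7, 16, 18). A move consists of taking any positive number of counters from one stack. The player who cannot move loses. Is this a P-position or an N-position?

P-position

Compute the nim-sum pairwise:
5 XOR 7 = 2
2 XOR 16 = 18
18 XOR 18 = 0
The nim-sum is 0, so this is a P-position: the player to move is in a losing position under optimal play.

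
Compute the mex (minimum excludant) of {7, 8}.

0

0 is not in the set, so the mex is 0.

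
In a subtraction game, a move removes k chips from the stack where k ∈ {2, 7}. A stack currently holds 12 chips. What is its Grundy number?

1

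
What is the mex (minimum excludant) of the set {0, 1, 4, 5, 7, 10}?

The values 0, 1 are all present; 2 is the first non-negative integer missing from the set.

2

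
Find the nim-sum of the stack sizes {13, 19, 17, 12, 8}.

11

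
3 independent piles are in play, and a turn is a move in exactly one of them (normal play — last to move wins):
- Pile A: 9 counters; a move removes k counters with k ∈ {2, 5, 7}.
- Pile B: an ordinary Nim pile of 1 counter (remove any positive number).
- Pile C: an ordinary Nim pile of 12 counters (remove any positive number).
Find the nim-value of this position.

Build the Grundy sequence for pile A with g(k) = mex{g(k−s) : s ∈ {2, 5, 7}, s ≤ k}:
g(0) = mex{} = 0
g(1) = mex{} = 0
g(2) = mex{0} = 1
g(3) = mex{0} = 1
g(4) = mex{1} = 0
g(5) = mex{0,1} = 2
g(6) = mex{0} = 1
g(7) = mex{0,1,2} = 3
g(8) = mex{0,1} = 2
g(9) = mex{0,1,3} = 2
So g(9) = 2.
Pile B is a plain Nim pile of size 1, so its Grundy value is 1.
Pile C is a plain Nim pile of size 12, so its Grundy value is 12.
The value of a disjunctive sum is the nim-sum of the parts.
Combined value = 2 XOR 1 XOR 12 = 15.

15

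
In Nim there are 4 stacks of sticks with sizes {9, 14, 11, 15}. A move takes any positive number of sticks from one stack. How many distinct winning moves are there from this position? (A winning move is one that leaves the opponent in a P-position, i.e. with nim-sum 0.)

3

Write each in binary and XOR column by column:
  1001  (9)
  1110  (14)
  1011  (11)
  1111  (15)
  ----
  0011  (3)
The overall nim-sum is X = 3. A stack of size p has a winning move iff p XOR X < p (reduce it to p XOR X).
  9: 9 XOR 3 = 10 ≥ 9 — no move.
  14: 14 XOR 3 = 13 < 14 — winning move (to 13).
  11: 11 XOR 3 = 8 < 11 — winning move (to 8).
  15: 15 XOR 3 = 12 < 15 — winning move (to 12).
That gives 3 winning moves.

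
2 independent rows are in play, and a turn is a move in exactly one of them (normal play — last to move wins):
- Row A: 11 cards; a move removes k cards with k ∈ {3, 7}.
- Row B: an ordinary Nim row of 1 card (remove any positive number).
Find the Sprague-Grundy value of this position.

Build the Grundy sequence for row A with g(k) = mex{g(k−s) : s ∈ {3, 7}, s ≤ k}:
g(0) = mex{} = 0
g(1) = mex{} = 0
g(2) = mex{} = 0
g(3) = mex{0} = 1
g(4) = mex{0} = 1
g(5) = mex{0} = 1
g(6) = mex{1} = 0
g(7) = mex{0,1} = 2
g(8) = mex{0,1} = 2
g(9) = mex{0} = 1
g(10) = mex{1,2} = 0
g(11) = mex{1,2} = 0
So g(11) = 0.
Row B is a plain Nim row of size 1, so its Grundy value is 1.
The value of a disjunctive sum is the nim-sum of the parts.
Combined value = 0 ⊕ 1 = 1.

1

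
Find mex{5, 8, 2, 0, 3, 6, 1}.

4

The values 0, 1, 2, 3 are all present; 4 is the first non-negative integer missing from the set.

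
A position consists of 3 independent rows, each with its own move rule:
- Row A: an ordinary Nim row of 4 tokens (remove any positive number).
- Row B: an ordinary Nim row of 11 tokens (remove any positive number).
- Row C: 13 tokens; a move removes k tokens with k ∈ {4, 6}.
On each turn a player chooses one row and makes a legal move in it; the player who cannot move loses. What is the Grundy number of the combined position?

Row A is a plain Nim row of size 4, so its Grundy value is 4.
Row B is a plain Nim row of size 11, so its Grundy value is 11.
For row C, compute g(0), g(1), … with moves {4, 6}:
k:     0  1  2  3  4  5  6  7  8  9 10 11 12 13
g(k):  0  0  0  0  1  1  1  1  2  2  0  0  0  0
So g(13) = 0.
By the Sprague-Grundy theorem, the Grundy value of a sum of independent games is the XOR of the component values.
Combined value = 4 ⊕ 11 ⊕ 0 = 15.

15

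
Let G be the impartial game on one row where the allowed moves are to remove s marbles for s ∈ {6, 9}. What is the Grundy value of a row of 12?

Build the Grundy sequence with g(k) = mex{g(k−s) : s ∈ {6, 9}, s ≤ k}:
k:     0  1  2  3  4  5  6  7  8  9 10 11 12
g(k):  0  0  0  0  0  0  1  1  1  1  1  1  2
So g(12) = 2.

2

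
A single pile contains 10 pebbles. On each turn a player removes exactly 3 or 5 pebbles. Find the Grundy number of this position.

Build the Grundy sequence with g(k) = mex{g(k−s) : s ∈ {3, 5}, s ≤ k}:
k:     0  1  2  3  4  5  6  7  8  9 10
g(k):  0  0  0  1  1  1  2  2  0  0  0
So g(10) = 0.

0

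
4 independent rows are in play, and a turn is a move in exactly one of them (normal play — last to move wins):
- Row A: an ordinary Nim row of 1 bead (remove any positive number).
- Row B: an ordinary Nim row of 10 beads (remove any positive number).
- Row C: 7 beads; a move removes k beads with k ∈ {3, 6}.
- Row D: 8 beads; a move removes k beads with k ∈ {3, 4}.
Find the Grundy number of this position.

9

Row A is a plain Nim row of size 1, so its Grundy value is 1.
Row B is a plain Nim row of size 10, so its Grundy value is 10.
For row C, compute g(0), g(1), … with moves {3, 6}:
g(0) = mex{} = 0
g(1) = mex{} = 0
g(2) = mex{} = 0
g(3) = mex{0} = 1
g(4) = mex{0} = 1
g(5) = mex{0} = 1
g(6) = mex{0,1} = 2
g(7) = mex{0,1} = 2
So g(7) = 2.
For row D, compute g(0), g(1), … with moves {3, 4}:
g(0) = mex{} = 0
g(1) = mex{} = 0
g(2) = mex{} = 0
g(3) = mex{0} = 1
g(4) = mex{0} = 1
g(5) = mex{0} = 1
g(6) = mex{0,1} = 2
g(7) = mex{1} = 0
g(8) = mex{1} = 0
So g(8) = 0.
The value of a disjunctive sum is the nim-sum of the parts.
Combined value = 1 ⊕ 10 ⊕ 2 ⊕ 0 = 9.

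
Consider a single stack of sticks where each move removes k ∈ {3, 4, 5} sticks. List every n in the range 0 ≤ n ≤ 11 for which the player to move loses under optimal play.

0, 1, 2, 8, 9, 10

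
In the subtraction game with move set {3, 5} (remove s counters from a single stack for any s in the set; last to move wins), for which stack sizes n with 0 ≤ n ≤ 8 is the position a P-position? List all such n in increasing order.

Build the Grundy sequence with g(k) = mex{g(k−s) : s ∈ {3, 5}, s ≤ k}:
g(0) = mex{} = 0
g(1) = mex{} = 0
g(2) = mex{} = 0
g(3) = mex{0} = 1
g(4) = mex{0} = 1
g(5) = mex{0} = 1
g(6) = mex{0,1} = 2
g(7) = mex{0,1} = 2
g(8) = mex{1} = 0
The P-positions (g = 0) in 0..8 are 0, 1, 2, 8.

0, 1, 2, 8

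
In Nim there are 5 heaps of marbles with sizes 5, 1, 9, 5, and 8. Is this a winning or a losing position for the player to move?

Losing position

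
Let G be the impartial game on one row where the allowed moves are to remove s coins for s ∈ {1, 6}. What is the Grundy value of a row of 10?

1

Grundy values for subtraction set {1, 6}:
g(0) = mex{} = 0
g(1) = mex{0} = 1
g(2) = mex{1} = 0
g(3) = mex{0} = 1
g(4) = mex{1} = 0
g(5) = mex{0} = 1
g(6) = mex{0,1} = 2
g(7) = mex{1,2} = 0
g(8) = mex{0} = 1
g(9) = mex{1} = 0
g(10) = mex{0} = 1
So g(10) = 1.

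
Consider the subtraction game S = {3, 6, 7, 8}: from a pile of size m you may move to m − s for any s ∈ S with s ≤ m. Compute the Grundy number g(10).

3

Compute g(0), g(1), … for moves {3, 6, 7, 8}:
k:     0  1  2  3  4  5  6  7  8  9 10
g(k):  0  0  0  1  1  1  2  2  2  3  3
So g(10) = 3.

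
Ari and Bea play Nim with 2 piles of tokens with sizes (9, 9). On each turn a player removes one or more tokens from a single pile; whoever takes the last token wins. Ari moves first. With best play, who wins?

Bea wins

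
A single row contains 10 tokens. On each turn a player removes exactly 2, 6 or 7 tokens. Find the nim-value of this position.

Build the Grundy sequence with g(k) = mex{g(k−s) : s ∈ {2, 6, 7}, s ≤ k}:
k:     0  1  2  3  4  5  6  7  8  9 10
g(k):  0  0  1  1  0  0  1  1  2  0  3
So g(10) = 3.

3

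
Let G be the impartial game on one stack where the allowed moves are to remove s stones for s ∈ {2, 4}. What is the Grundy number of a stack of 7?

0

Build the Grundy sequence with g(k) = mex{g(k−s) : s ∈ {2, 4}, s ≤ k}:
g(0) = mex{} = 0
g(1) = mex{} = 0
g(2) = mex{0} = 1
g(3) = mex{0} = 1
g(4) = mex{0,1} = 2
g(5) = mex{0,1} = 2
g(6) = mex{1,2} = 0
g(7) = mex{1,2} = 0
So g(7) = 0.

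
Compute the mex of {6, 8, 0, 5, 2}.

1

0 is in the set but 1 is not, so the mex is 1.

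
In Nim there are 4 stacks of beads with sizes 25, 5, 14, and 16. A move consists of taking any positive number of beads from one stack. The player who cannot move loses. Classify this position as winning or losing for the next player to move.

Winning position

Compute the nim-sum pairwise:
25 ⊕ 5 = 28
28 ⊕ 14 = 18
18 ⊕ 16 = 2
The nim-sum is 2 ≠ 0, so this is an N-position: the player to move can win.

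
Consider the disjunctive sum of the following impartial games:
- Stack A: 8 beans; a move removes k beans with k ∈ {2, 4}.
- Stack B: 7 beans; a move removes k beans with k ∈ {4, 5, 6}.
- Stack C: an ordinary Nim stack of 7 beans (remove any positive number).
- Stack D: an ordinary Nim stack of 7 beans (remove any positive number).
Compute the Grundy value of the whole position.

Build the Grundy sequence for stack A with g(k) = mex{g(k−s) : s ∈ {2, 4}, s ≤ k}:
k:     0  1  2  3  4  5  6  7  8
g(k):  0  0  1  1  2  2  0  0  1
So g(8) = 1.
Grundy values for stack B (subtraction set {4, 5, 6}):
k:     0  1  2  3  4  5  6  7
g(k):  0  0  0  0  1  1  1  1
So g(7) = 1.
Stack C is a plain Nim stack of size 7, so its Grundy value is 7.
Stack D is a plain Nim stack of size 7, so its Grundy value is 7.
The value of a disjunctive sum is the nim-sum of the parts.
Combined value = 1 ⊕ 1 ⊕ 7 ⊕ 7 = 0.

0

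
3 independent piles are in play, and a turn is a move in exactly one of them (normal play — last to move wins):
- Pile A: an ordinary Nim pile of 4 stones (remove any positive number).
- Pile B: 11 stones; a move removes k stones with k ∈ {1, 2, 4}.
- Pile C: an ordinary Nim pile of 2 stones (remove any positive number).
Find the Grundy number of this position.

4

Pile A is a plain Nim pile of size 4, so its Grundy value is 4.
Build the Grundy sequence for pile B with g(k) = mex{g(k−s) : s ∈ {1, 2, 4}, s ≤ k}:
g(0) = mex{} = 0
g(1) = mex{0} = 1
g(2) = mex{0,1} = 2
g(3) = mex{1,2} = 0
g(4) = mex{0,2} = 1
g(5) = mex{0,1} = 2
g(6) = mex{1,2} = 0
g(7) = mex{0,2} = 1
g(8) = mex{0,1} = 2
g(9) = mex{1,2} = 0
g(10) = mex{0,2} = 1
g(11) = mex{0,1} = 2
So g(11) = 2.
Pile C is a plain Nim pile of size 2, so its Grundy value is 2.
The value of a disjunctive sum is the nim-sum of the parts.
Combined value = 4 ⊕ 2 ⊕ 2 = 4.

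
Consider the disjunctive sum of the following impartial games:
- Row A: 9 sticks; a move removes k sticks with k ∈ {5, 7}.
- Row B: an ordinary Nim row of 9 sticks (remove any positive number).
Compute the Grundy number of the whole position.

Build the Grundy sequence for row A with g(k) = mex{g(k−s) : s ∈ {5, 7}, s ≤ k}:
k:     0  1  2  3  4  5  6  7  8  9
g(k):  0  0  0  0  0  1  1  1  1  1
So g(9) = 1.
Row B is a plain Nim row of size 9, so its Grundy value is 9.
The value of a disjunctive sum is the nim-sum of the parts.
Combined value = 1 ⊕ 9 = 8.

8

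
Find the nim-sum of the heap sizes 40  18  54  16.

28

Bitwise XOR of the heap sizes:
  101000  (40)
  010010  (18)
  110110  (54)
  010000  (16)
  ------
  011100  (28)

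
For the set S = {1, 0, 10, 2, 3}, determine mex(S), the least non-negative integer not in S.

The values 0, 1, 2, 3 are all present; 4 is the first non-negative integer missing from the set.

4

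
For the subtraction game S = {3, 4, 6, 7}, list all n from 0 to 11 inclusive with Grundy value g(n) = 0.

Build the Grundy sequence with g(k) = mex{g(k−s) : s ∈ {3, 4, 6, 7}, s ≤ k}:
g(0) = mex{} = 0
g(1) = mex{} = 0
g(2) = mex{} = 0
g(3) = mex{0} = 1
g(4) = mex{0} = 1
g(5) = mex{0} = 1
g(6) = mex{0,1} = 2
g(7) = mex{0,1} = 2
g(8) = mex{0,1} = 2
g(9) = mex{0,1,2} = 3
g(10) = mex{1,2} = 0
g(11) = mex{1,2} = 0
The P-positions (g = 0) in 0..11 are 0, 1, 2, 10, 11.

0, 1, 2, 10, 11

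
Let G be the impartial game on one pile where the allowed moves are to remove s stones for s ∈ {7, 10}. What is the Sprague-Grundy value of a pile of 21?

Build the Grundy sequence with g(k) = mex{g(k−s) : s ∈ {7, 10}, s ≤ k}:
k:     0  1  2  3  4  5  6  7  8  9 10 11 12 13 14 15 16 17 18 19 20 21
g(k):  0  0  0  0  0  0  0  1  1  1  1  1  1  1  2  2  2  0  0  0  0  0
So g(21) = 0.

0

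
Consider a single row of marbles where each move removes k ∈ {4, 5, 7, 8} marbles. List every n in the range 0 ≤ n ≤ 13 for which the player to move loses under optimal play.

Build the Grundy sequence with g(k) = mex{g(k−s) : s ∈ {4, 5, 7, 8}, s ≤ k}:
k:     0  1  2  3  4  5  6  7  8  9 10 11 12 13
g(k):  0  0  0  0  1  1  1  1  2  2  2  2  0  0
The P-positions (g = 0) in 0..13 are 0, 1, 2, 3, 12, 13.

0, 1, 2, 3, 12, 13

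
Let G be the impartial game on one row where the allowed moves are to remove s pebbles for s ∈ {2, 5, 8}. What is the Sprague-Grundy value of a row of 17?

0

Build the Grundy sequence with g(k) = mex{g(k−s) : s ∈ {2, 5, 8}, s ≤ k}:
k:     0  1  2  3  4  5  6  7  8  9 10 11 12 13 14 15 16 17
g(k):  0  0  1  1  0  2  1  0  2  1  0  0  1  1  0  2  1  0
So g(17) = 0.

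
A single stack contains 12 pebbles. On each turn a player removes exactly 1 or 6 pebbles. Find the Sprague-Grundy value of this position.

1

Build the Grundy sequence with g(k) = mex{g(k−s) : s ∈ {1, 6}, s ≤ k}:
k:     0  1  2  3  4  5  6  7  8  9 10 11 12
g(k):  0  1  0  1  0  1  2  0  1  0  1  0  1
So g(12) = 1.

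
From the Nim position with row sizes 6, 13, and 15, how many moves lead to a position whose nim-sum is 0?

Bitwise XOR of the heap sizes:
  0110  (6)
  1101  (13)
  1111  (15)
  ----
  0100  (4)
The overall nim-sum is X = 4. A row of size p has a winning move iff p XOR X < p (reduce it to p XOR X).
  6: 6 XOR 4 = 2 < 6 — winning move (to 2).
  13: 13 XOR 4 = 9 < 13 — winning move (to 9).
  15: 15 XOR 4 = 11 < 15 — winning move (to 11).
That gives 3 winning moves.

3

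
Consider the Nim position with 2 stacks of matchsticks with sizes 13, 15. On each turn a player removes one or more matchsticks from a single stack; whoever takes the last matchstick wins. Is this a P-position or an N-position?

Nim-sum: 13 ⊕ 15 = 2.
The nim-sum is 2 ≠ 0, so this is an N-position: the player to move can win.

N-position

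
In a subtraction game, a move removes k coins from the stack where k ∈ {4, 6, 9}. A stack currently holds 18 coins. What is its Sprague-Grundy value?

Build the Grundy sequence with g(k) = mex{g(k−s) : s ∈ {4, 6, 9}, s ≤ k}:
k:     0  1  2  3  4  5  6  7  8  9 10 11 12 13 14 15 16 17 18
g(k):  0  0  0  0  1  1  1  1  2  2  2  2  3  0  0  0  0  1  1
So g(18) = 1.

1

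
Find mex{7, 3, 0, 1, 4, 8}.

The values 0, 1 are all present; 2 is the first non-negative integer missing from the set.

2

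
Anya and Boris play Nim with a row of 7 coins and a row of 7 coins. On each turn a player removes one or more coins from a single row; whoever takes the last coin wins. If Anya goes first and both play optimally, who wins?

Boris wins

Write each in binary and XOR column by column:
  111  (7)
  111  (7)
  ---
  000  (0)
The nim-sum is 0, so this is a P-position: the player to move is in a losing position under optimal play; Anya is about to move from it and so loses — Boris wins.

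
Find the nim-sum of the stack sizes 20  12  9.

17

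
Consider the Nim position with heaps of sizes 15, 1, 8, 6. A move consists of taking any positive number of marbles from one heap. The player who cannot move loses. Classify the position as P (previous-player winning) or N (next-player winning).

P-position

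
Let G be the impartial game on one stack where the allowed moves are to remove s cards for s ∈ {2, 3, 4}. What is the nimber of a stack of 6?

0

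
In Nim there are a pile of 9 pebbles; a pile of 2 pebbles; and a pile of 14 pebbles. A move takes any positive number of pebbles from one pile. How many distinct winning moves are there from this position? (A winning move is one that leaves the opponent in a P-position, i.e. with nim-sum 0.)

1

Nim-sum: 9 ⊕ 2 ⊕ 14 = 5.
The overall nim-sum is X = 5. A pile of size p has a winning move iff p XOR X < p (reduce it to p XOR X).
  9: 9 XOR 5 = 12 ≥ 9 — no move.
  2: 2 XOR 5 = 7 ≥ 2 — no move.
  14: 14 XOR 5 = 11 < 14 — winning move (to 11).
That gives 1 winning move.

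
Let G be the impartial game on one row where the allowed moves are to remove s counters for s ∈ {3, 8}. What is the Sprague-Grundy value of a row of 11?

0

Grundy values for subtraction set {3, 8}:
g(0) = mex{} = 0
g(1) = mex{} = 0
g(2) = mex{} = 0
g(3) = mex{0} = 1
g(4) = mex{0} = 1
g(5) = mex{0} = 1
g(6) = mex{1} = 0
g(7) = mex{1} = 0
g(8) = mex{0,1} = 2
g(9) = mex{0} = 1
g(10) = mex{0} = 1
g(11) = mex{1,2} = 0
So g(11) = 0.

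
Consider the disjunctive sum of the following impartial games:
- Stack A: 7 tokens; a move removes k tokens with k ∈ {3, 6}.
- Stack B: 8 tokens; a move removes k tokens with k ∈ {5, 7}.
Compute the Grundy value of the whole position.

3

Grundy values for stack A (subtraction set {3, 6}):
g(0) = mex{} = 0
g(1) = mex{} = 0
g(2) = mex{} = 0
g(3) = mex{0} = 1
g(4) = mex{0} = 1
g(5) = mex{0} = 1
g(6) = mex{0,1} = 2
g(7) = mex{0,1} = 2
So g(7) = 2.
For stack B, compute g(0), g(1), … with moves {5, 7}:
k:     0  1  2  3  4  5  6  7  8
g(k):  0  0  0  0  0  1  1  1  1
So g(8) = 1.
By the Sprague-Grundy theorem, the Grundy value of a sum of independent games is the XOR of the component values.
Combined value = 2 XOR 1 = 3.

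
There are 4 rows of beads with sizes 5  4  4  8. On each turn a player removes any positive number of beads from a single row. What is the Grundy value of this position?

13

Nim-sum: 5 XOR 4 XOR 4 XOR 8 = 13.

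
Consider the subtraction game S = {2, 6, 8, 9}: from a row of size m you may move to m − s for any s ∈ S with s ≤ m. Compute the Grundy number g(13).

Grundy values for subtraction set {2, 6, 8, 9}:
g(0) = mex{} = 0
g(1) = mex{} = 0
g(2) = mex{0} = 1
g(3) = mex{0} = 1
g(4) = mex{1} = 0
g(5) = mex{1} = 0
g(6) = mex{0} = 1
g(7) = mex{0} = 1
g(8) = mex{0,1} = 2
g(9) = mex{0,1} = 2
g(10) = mex{0,1,2} = 3
g(11) = mex{0,1,2} = 3
g(12) = mex{0,1,3} = 2
g(13) = mex{0,1,3} = 2
So g(13) = 2.

2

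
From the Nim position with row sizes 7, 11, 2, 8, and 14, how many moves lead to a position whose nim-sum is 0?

3

Nim-sum: 7 ⊕ 11 ⊕ 2 ⊕ 8 ⊕ 14 = 8.
The overall nim-sum is X = 8. A row of size p has a winning move iff p XOR X < p (reduce it to p XOR X).
  7: 7 XOR 8 = 15 ≥ 7 — no move.
  11: 11 XOR 8 = 3 < 11 — winning move (to 3).
  2: 2 XOR 8 = 10 ≥ 2 — no move.
  8: 8 XOR 8 = 0 < 8 — winning move (to 0).
  14: 14 XOR 8 = 6 < 14 — winning move (to 6).
That gives 3 winning moves.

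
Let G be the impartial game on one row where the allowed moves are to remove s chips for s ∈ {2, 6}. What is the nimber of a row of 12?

Grundy values for subtraction set {2, 6}:
k:     0  1  2  3  4  5  6  7  8  9 10 11 12
g(k):  0  0  1  1  0  0  1  1  0  0  1  1  0
So g(12) = 0.

0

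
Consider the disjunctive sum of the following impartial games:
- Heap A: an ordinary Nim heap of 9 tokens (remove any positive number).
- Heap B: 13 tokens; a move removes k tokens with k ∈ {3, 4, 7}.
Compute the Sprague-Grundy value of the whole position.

8

Heap A is a plain Nim heap of size 9, so its Grundy value is 9.
Build the Grundy sequence for heap B with g(k) = mex{g(k−s) : s ∈ {3, 4, 7}, s ≤ k}:
g(0) = mex{} = 0
g(1) = mex{} = 0
g(2) = mex{} = 0
g(3) = mex{0} = 1
g(4) = mex{0} = 1
g(5) = mex{0} = 1
g(6) = mex{0,1} = 2
g(7) = mex{0,1} = 2
g(8) = mex{0,1} = 2
g(9) = mex{0,1,2} = 3
g(10) = mex{1,2} = 0
g(11) = mex{1,2} = 0
g(12) = mex{1,2,3} = 0
g(13) = mex{0,2,3} = 1
So g(13) = 1.
The value of a disjunctive sum is the nim-sum of the parts.
Combined value = 9 XOR 1 = 8.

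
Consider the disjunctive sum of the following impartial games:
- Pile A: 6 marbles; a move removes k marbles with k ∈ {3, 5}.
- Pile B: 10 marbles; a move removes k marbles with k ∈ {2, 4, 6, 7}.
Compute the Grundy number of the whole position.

Build the Grundy sequence for pile A with g(k) = mex{g(k−s) : s ∈ {3, 5}, s ≤ k}:
k:     0  1  2  3  4  5  6
g(k):  0  0  0  1  1  1  2
So g(6) = 2.
Build the Grundy sequence for pile B with g(k) = mex{g(k−s) : s ∈ {2, 4, 6, 7}, s ≤ k}:
g(0) = mex{} = 0
g(1) = mex{} = 0
g(2) = mex{0} = 1
g(3) = mex{0} = 1
g(4) = mex{0,1} = 2
g(5) = mex{0,1} = 2
g(6) = mex{0,1,2} = 3
g(7) = mex{0,1,2} = 3
g(8) = mex{0,1,2,3} = 4
g(9) = mex{1,2,3} = 0
g(10) = mex{1,2,3,4} = 0
So g(10) = 0.
By the Sprague-Grundy theorem, the Grundy value of a sum of independent games is the XOR of the component values.
Combined value = 2 ⊕ 0 = 2.

2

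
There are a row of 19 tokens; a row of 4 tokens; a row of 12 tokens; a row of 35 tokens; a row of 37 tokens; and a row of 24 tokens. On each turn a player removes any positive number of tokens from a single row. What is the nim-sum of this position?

5

Nim-sum: 19 ^ 4 ^ 12 ^ 35 ^ 37 ^ 24 = 5.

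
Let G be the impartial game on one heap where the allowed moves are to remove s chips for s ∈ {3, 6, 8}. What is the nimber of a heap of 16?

1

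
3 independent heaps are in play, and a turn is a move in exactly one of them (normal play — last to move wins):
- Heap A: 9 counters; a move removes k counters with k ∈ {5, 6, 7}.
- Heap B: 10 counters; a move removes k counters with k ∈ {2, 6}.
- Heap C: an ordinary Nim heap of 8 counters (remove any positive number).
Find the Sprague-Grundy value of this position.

8

For heap A, compute g(0), g(1), … with moves {5, 6, 7}:
k:     0  1  2  3  4  5  6  7  8  9
g(k):  0  0  0  0  0  1  1  1  1  1
So g(9) = 1.
Grundy values for heap B (subtraction set {2, 6}):
k:     0  1  2  3  4  5  6  7  8  9 10
g(k):  0  0  1  1  0  0  1  1  0  0  1
So g(10) = 1.
Heap C is a plain Nim heap of size 8, so its Grundy value is 8.
By the Sprague-Grundy theorem, the Grundy value of a sum of independent games is the XOR of the component values.
Combined value = 1 ⊕ 1 ⊕ 8 = 8.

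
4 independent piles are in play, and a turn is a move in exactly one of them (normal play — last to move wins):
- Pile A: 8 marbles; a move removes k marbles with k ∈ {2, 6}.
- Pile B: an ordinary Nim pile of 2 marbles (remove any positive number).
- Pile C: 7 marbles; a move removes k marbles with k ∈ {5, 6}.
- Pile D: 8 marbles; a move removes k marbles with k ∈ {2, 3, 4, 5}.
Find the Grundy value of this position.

Build the Grundy sequence for pile A with g(k) = mex{g(k−s) : s ∈ {2, 6}, s ≤ k}:
g(0) = mex{} = 0
g(1) = mex{} = 0
g(2) = mex{0} = 1
g(3) = mex{0} = 1
g(4) = mex{1} = 0
g(5) = mex{1} = 0
g(6) = mex{0} = 1
g(7) = mex{0} = 1
g(8) = mex{1} = 0
So g(8) = 0.
Pile B is a plain Nim pile of size 2, so its Grundy value is 2.
Grundy values for pile C (subtraction set {5, 6}):
g(0) = mex{} = 0
g(1) = mex{} = 0
g(2) = mex{} = 0
g(3) = mex{} = 0
g(4) = mex{} = 0
g(5) = mex{0} = 1
g(6) = mex{0} = 1
g(7) = mex{0} = 1
So g(7) = 1.
For pile D, compute g(0), g(1), … with moves {2, 3, 4, 5}:
g(0) = mex{} = 0
g(1) = mex{} = 0
g(2) = mex{0} = 1
g(3) = mex{0} = 1
g(4) = mex{0,1} = 2
g(5) = mex{0,1} = 2
g(6) = mex{0,1,2} = 3
g(7) = mex{1,2} = 0
g(8) = mex{1,2,3} = 0
So g(8) = 0.
The value of a disjunctive sum is the nim-sum of the parts.
Combined value = 0 XOR 2 XOR 1 XOR 0 = 3.

3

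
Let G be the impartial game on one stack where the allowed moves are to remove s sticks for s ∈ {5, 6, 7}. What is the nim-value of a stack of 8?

1

Build the Grundy sequence with g(k) = mex{g(k−s) : s ∈ {5, 6, 7}, s ≤ k}:
g(0) = mex{} = 0
g(1) = mex{} = 0
g(2) = mex{} = 0
g(3) = mex{} = 0
g(4) = mex{} = 0
g(5) = mex{0} = 1
g(6) = mex{0} = 1
g(7) = mex{0} = 1
g(8) = mex{0} = 1
So g(8) = 1.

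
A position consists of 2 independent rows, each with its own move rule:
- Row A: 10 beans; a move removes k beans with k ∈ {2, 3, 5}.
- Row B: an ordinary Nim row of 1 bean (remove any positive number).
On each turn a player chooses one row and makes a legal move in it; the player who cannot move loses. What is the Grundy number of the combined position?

Grundy values for row A (subtraction set {2, 3, 5}):
g(0) = mex{} = 0
g(1) = mex{} = 0
g(2) = mex{0} = 1
g(3) = mex{0} = 1
g(4) = mex{0,1} = 2
g(5) = mex{0,1} = 2
g(6) = mex{0,1,2} = 3
g(7) = mex{1,2} = 0
g(8) = mex{1,2,3} = 0
g(9) = mex{0,2,3} = 1
g(10) = mex{0,2} = 1
So g(10) = 1.
Row B is a plain Nim row of size 1, so its Grundy value is 1.
The value of a disjunctive sum is the nim-sum of the parts.
Combined value = 1 ⊕ 1 = 0.

0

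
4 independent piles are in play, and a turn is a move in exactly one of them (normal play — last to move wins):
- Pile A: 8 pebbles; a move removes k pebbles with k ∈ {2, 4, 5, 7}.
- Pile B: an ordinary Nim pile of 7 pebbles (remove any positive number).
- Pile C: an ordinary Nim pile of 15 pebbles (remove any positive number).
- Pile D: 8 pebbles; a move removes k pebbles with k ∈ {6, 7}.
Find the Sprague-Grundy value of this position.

13

Grundy values for pile A (subtraction set {2, 4, 5, 7}):
k:     0  1  2  3  4  5  6  7  8
g(k):  0  0  1  1  2  2  3  3  4
So g(8) = 4.
Pile B is a plain Nim pile of size 7, so its Grundy value is 7.
Pile C is a plain Nim pile of size 15, so its Grundy value is 15.
Grundy values for pile D (subtraction set {6, 7}):
g(0) = mex{} = 0
g(1) = mex{} = 0
g(2) = mex{} = 0
g(3) = mex{} = 0
g(4) = mex{} = 0
g(5) = mex{} = 0
g(6) = mex{0} = 1
g(7) = mex{0} = 1
g(8) = mex{0} = 1
So g(8) = 1.
The value of a disjunctive sum is the nim-sum of the parts.
Combined value = 4 ⊕ 7 ⊕ 15 ⊕ 1 = 13.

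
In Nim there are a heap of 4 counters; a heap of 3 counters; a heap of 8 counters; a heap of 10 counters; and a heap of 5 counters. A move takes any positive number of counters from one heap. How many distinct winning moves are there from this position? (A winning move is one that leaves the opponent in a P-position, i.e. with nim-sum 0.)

Compute the nim-sum pairwise:
4 XOR 3 = 7
7 XOR 8 = 15
15 XOR 10 = 5
5 XOR 5 = 0
The nim-sum is already 0, so every move leaves a nonzero nim-sum — there are no winning moves.

0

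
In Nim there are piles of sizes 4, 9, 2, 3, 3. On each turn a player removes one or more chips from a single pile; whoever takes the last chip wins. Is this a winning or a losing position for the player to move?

Winning position

Compute the nim-sum pairwise:
4 ⊕ 9 = 13
13 ⊕ 2 = 15
15 ⊕ 3 = 12
12 ⊕ 3 = 15
The nim-sum is 15 ≠ 0, so this is an N-position: the player to move can win.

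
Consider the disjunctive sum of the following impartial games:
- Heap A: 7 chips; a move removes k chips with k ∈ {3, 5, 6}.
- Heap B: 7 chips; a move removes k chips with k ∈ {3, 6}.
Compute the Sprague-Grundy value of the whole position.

For heap A, compute g(0), g(1), … with moves {3, 5, 6}:
g(0) = mex{} = 0
g(1) = mex{} = 0
g(2) = mex{} = 0
g(3) = mex{0} = 1
g(4) = mex{0} = 1
g(5) = mex{0} = 1
g(6) = mex{0,1} = 2
g(7) = mex{0,1} = 2
So g(7) = 2.
For heap B, compute g(0), g(1), … with moves {3, 6}:
g(0) = mex{} = 0
g(1) = mex{} = 0
g(2) = mex{} = 0
g(3) = mex{0} = 1
g(4) = mex{0} = 1
g(5) = mex{0} = 1
g(6) = mex{0,1} = 2
g(7) = mex{0,1} = 2
So g(7) = 2.
By the Sprague-Grundy theorem, the Grundy value of a sum of independent games is the XOR of the component values.
Combined value = 2 ⊕ 2 = 0.

0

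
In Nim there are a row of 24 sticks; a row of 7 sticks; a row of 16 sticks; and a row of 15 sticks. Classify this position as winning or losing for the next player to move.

Losing position

Compute the nim-sum pairwise:
24 ^ 7 = 31
31 ^ 16 = 15
15 ^ 15 = 0
The nim-sum is 0, so this is a P-position: the player to move is in a losing position under optimal play.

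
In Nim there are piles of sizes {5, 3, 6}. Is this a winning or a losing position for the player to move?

Compute the nim-sum pairwise:
5 ⊕ 3 = 6
6 ⊕ 6 = 0
The nim-sum is 0, so this is a P-position: the player to move is in a losing position under optimal play.

Losing position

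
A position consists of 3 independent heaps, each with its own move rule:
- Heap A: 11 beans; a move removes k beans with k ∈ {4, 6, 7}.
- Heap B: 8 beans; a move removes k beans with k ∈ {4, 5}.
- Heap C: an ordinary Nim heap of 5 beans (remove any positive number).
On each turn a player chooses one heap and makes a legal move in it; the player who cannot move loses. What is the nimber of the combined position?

Grundy values for heap A (subtraction set {4, 6, 7}):
k:     0  1  2  3  4  5  6  7  8  9 10 11
g(k):  0  0  0  0  1  1  1  1  2  2  2  0
So g(11) = 0.
For heap B, compute g(0), g(1), … with moves {4, 5}:
k:     0  1  2  3  4  5  6  7  8
g(k):  0  0  0  0  1  1  1  1  2
So g(8) = 2.
Heap C is a plain Nim heap of size 5, so its Grundy value is 5.
By the Sprague-Grundy theorem, the Grundy value of a sum of independent games is the XOR of the component values.
Combined value = 0 ⊕ 2 ⊕ 5 = 7.

7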